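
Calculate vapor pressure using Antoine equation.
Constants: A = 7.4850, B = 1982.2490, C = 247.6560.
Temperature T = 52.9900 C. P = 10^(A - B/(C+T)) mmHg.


C+T = 300.6460
B/(C+T) = 6.5933
log10(P) = 7.4850 - 6.5933 = 0.8917
P = 10^0.8917 = 7.7929 mmHg

7.7929 mmHg


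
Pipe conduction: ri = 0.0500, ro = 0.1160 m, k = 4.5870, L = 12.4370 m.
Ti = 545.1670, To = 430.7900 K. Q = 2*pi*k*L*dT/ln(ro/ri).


dT = 114.3770 K
ln(ro/ri) = 0.8416
Q = 2*pi*4.5870*12.4370*114.3770 / 0.8416 = 48716.2837 W

48716.2837 W


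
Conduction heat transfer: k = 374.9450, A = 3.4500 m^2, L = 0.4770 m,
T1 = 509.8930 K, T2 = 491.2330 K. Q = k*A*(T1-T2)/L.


dT = 18.6600 K
Q = 374.9450 * 3.4500 * 18.6600 / 0.4770 = 50603.4261 W

50603.4261 W


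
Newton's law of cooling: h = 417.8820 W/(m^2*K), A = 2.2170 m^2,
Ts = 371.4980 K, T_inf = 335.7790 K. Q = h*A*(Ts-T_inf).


dT = 35.7190 K
Q = 417.8820 * 2.2170 * 35.7190 = 33091.6673 W

33091.6673 W


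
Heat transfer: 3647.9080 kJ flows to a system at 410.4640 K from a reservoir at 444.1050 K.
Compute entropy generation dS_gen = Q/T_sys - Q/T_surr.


dS_sys = 3647.9080/410.4640 = 8.8873 kJ/K
dS_surr = -3647.9080/444.1050 = -8.2141 kJ/K
dS_gen = 8.8873 - 8.2141 = 0.6732 kJ/K (irreversible)

dS_gen = 0.6732 kJ/K, irreversible


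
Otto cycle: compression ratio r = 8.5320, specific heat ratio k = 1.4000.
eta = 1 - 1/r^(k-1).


r^(k-1) = 2.3573
eta = 1 - 1/2.3573 = 0.5758 = 57.5791%

57.5791%


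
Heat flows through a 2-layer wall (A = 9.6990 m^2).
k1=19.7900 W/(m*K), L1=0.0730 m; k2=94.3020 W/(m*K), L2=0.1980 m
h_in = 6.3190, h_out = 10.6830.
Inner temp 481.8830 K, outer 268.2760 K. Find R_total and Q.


R_conv_in = 1/(6.3190*9.6990) = 0.0163
R_1 = 0.0730/(19.7900*9.6990) = 0.0004
R_2 = 0.1980/(94.3020*9.6990) = 0.0002
R_conv_out = 1/(10.6830*9.6990) = 0.0097
R_total = 0.0266 K/W
Q = 213.6070 / 0.0266 = 8041.1062 W

R_total = 0.0266 K/W, Q = 8041.1062 W


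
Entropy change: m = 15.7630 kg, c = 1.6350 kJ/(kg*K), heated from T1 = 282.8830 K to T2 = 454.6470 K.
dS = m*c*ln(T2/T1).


T2/T1 = 1.6072
ln(T2/T1) = 0.4745
dS = 15.7630 * 1.6350 * 0.4745 = 12.2287 kJ/K

12.2287 kJ/K


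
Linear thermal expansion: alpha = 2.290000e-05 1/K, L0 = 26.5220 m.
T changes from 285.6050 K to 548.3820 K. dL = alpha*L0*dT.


dT = 262.7770 K
dL = 2.290000e-05 * 26.5220 * 262.7770 = 0.159599 m
L_final = 26.681599 m

dL = 0.159599 m


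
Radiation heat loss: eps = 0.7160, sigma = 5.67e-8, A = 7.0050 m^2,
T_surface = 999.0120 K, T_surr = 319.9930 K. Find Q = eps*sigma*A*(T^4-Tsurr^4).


T^4 = 9.9605e+11
Tsurr^4 = 1.0485e+10
Q = 0.7160 * 5.67e-8 * 7.0050 * 9.8557e+11 = 280279.4523 W

280279.4523 W


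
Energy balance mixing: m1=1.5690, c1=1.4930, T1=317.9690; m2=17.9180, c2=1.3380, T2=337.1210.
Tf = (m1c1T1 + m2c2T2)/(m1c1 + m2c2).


num = 8827.0824
den = 26.3168
Tf = 335.4162 K

335.4162 K


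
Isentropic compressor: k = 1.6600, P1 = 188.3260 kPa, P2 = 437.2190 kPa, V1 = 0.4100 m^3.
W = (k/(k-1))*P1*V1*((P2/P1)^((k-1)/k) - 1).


(k-1)/k = 0.3976
(P2/P1)^exp = 1.3978
W = 2.5152 * 188.3260 * 0.4100 * (1.3978 - 1) = 77.2475 kJ

77.2475 kJ


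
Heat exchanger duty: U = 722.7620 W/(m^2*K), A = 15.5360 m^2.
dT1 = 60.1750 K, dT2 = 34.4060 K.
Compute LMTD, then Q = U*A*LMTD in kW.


LMTD = 46.0962 K
Q = 722.7620 * 15.5360 * 46.0962 = 517606.9148 W = 517.6069 kW

517.6069 kW


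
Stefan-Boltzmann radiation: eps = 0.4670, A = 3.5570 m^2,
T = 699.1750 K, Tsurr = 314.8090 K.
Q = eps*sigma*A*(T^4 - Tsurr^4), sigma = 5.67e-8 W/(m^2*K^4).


T^4 = 2.3897e+11
Tsurr^4 = 9.8217e+09
Q = 0.4670 * 5.67e-8 * 3.5570 * 2.2915e+11 = 21582.4405 W

21582.4405 W


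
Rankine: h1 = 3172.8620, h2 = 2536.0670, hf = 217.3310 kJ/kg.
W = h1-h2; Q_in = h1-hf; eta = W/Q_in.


W = 636.7950 kJ/kg
Q_in = 2955.5310 kJ/kg
eta = 0.2155 = 21.5459%

eta = 21.5459%


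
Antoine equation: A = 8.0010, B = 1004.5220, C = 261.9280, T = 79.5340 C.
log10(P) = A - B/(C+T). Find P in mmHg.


C+T = 341.4620
B/(C+T) = 2.9418
log10(P) = 8.0010 - 2.9418 = 5.0592
P = 10^5.0592 = 114597.0357 mmHg

114597.0357 mmHg


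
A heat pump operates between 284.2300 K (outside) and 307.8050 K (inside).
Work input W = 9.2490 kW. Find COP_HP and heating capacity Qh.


COP = 307.8050 / 23.5750 = 13.0564
Qh = 13.0564 * 9.2490 = 120.7588 kW

COP = 13.0564, Qh = 120.7588 kW


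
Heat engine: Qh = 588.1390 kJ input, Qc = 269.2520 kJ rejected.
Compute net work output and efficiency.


W = 588.1390 - 269.2520 = 318.8870 kJ
eta = 318.8870 / 588.1390 = 0.5422 = 54.2197%

W = 318.8870 kJ, eta = 54.2197%


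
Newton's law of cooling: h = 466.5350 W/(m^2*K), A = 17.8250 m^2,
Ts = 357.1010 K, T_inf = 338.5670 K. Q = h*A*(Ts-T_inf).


dT = 18.5340 K
Q = 466.5350 * 17.8250 * 18.5340 = 154128.4915 W

154128.4915 W


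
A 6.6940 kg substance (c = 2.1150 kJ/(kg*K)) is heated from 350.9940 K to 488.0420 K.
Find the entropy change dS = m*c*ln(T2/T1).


T2/T1 = 1.3905
ln(T2/T1) = 0.3296
dS = 6.6940 * 2.1150 * 0.3296 = 4.6669 kJ/K

4.6669 kJ/K


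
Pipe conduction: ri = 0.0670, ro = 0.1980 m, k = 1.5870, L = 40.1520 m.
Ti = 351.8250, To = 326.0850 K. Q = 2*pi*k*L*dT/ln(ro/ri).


dT = 25.7400 K
ln(ro/ri) = 1.0836
Q = 2*pi*1.5870*40.1520*25.7400 / 1.0836 = 9510.7284 W

9510.7284 W


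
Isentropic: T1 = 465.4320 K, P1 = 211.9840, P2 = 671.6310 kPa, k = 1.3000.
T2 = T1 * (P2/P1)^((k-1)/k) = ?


(k-1)/k = 0.2308
(P2/P1)^exp = 1.3049
T2 = 465.4320 * 1.3049 = 607.3400 K

607.3400 K


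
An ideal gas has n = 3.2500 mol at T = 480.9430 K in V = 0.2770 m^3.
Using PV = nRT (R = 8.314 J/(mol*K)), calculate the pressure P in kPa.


P = nRT/V = 3.2500 * 8.314 * 480.9430 / 0.2770
= 12995.3203 / 0.2770 = 46914.5138 Pa = 46.9145 kPa

46.9145 kPa


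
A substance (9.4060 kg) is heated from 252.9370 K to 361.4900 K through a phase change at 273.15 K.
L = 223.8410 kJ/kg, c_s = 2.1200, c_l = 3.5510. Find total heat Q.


Q1 (sensible, solid) = 9.4060 * 2.1200 * 20.2130 = 403.0618 kJ
Q2 (latent) = 9.4060 * 223.8410 = 2105.4484 kJ
Q3 (sensible, liquid) = 9.4060 * 3.5510 * 88.3400 = 2950.6184 kJ
Q_total = 5459.1286 kJ

5459.1286 kJ


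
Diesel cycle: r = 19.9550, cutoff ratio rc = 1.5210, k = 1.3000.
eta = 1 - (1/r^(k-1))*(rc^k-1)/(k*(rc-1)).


r^(k-1) = 2.4548
rc^k = 1.7249
eta = 0.5640 = 56.3995%

56.3995%


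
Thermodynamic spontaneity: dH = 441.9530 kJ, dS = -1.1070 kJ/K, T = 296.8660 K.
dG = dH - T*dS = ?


T*dS = 296.8660 * -1.1070 = -328.6307 kJ
dG = 441.9530 + 328.6307 = 770.5837 kJ (non-spontaneous)

dG = 770.5837 kJ, non-spontaneous


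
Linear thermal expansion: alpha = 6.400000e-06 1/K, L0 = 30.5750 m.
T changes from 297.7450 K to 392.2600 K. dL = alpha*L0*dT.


dT = 94.5150 K
dL = 6.400000e-06 * 30.5750 * 94.5150 = 0.018495 m
L_final = 30.593495 m

dL = 0.018495 m


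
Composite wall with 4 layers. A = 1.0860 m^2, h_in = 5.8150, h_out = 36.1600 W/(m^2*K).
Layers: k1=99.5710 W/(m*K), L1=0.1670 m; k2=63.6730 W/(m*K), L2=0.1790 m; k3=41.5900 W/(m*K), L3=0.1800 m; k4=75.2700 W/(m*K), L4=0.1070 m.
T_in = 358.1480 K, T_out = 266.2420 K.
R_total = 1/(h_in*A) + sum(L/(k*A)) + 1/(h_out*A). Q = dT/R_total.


R_conv_in = 1/(5.8150*1.0860) = 0.1584
R_1 = 0.1670/(99.5710*1.0860) = 0.0015
R_2 = 0.1790/(63.6730*1.0860) = 0.0026
R_3 = 0.1800/(41.5900*1.0860) = 0.0040
R_4 = 0.1070/(75.2700*1.0860) = 0.0013
R_conv_out = 1/(36.1600*1.0860) = 0.0255
R_total = 0.1932 K/W
Q = 91.9060 / 0.1932 = 475.5982 W

R_total = 0.1932 K/W, Q = 475.5982 W


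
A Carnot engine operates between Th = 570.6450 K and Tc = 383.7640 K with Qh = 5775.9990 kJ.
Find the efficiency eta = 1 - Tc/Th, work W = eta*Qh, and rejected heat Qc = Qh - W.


eta = 1 - 383.7640/570.6450 = 0.3275
W = 0.3275 * 5775.9990 = 1891.5867 kJ
Qc = 5775.9990 - 1891.5867 = 3884.4123 kJ

eta = 32.7491%, W = 1891.5867 kJ, Qc = 3884.4123 kJ


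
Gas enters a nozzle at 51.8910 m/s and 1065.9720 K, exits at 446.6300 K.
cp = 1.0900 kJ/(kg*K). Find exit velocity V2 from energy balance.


dT = 619.3420 K
2*cp*1000*dT = 1350165.5600
V1^2 = 2692.6759
V2 = sqrt(1352858.2359) = 1163.1243 m/s

1163.1243 m/s


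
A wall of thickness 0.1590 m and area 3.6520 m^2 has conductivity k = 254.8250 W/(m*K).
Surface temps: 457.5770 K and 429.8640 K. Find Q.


dT = 27.7130 K
Q = 254.8250 * 3.6520 * 27.7130 / 0.1590 = 162203.1258 W

162203.1258 W


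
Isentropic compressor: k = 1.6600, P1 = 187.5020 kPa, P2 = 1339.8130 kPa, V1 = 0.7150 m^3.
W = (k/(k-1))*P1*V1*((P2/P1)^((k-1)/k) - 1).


(k-1)/k = 0.3976
(P2/P1)^exp = 2.1855
W = 2.5152 * 187.5020 * 0.7150 * (2.1855 - 1) = 399.7512 kJ

399.7512 kJ


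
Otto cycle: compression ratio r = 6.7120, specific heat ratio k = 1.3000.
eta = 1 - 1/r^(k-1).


r^(k-1) = 1.7703
eta = 1 - 1/1.7703 = 0.4351 = 43.5135%

43.5135%


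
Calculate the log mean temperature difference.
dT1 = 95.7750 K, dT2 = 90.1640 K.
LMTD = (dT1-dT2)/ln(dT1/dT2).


dT1/dT2 = 1.0622
ln(dT1/dT2) = 0.0604
LMTD = 5.6110 / 0.0604 = 92.9413 K

92.9413 K


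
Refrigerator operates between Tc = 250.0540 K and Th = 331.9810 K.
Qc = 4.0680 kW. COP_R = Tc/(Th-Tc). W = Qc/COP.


COP = 250.0540 / 81.9270 = 3.0522
W = 4.0680 / 3.0522 = 1.3328 kW

COP = 3.0522, W = 1.3328 kW


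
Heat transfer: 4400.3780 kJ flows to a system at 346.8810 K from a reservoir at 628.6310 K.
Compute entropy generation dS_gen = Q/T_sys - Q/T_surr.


dS_sys = 4400.3780/346.8810 = 12.6856 kJ/K
dS_surr = -4400.3780/628.6310 = -6.9999 kJ/K
dS_gen = 12.6856 - 6.9999 = 5.6856 kJ/K (irreversible)

dS_gen = 5.6856 kJ/K, irreversible


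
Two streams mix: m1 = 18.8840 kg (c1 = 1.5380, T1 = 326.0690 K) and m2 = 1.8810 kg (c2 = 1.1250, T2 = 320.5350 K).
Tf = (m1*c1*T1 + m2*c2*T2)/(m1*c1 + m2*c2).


num = 10148.5071
den = 31.1597
Tf = 325.6932 K

325.6932 K


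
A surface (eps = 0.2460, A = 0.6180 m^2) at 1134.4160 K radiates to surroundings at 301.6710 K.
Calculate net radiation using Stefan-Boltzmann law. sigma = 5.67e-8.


T^4 = 1.6561e+12
Tsurr^4 = 8.2820e+09
Q = 0.2460 * 5.67e-8 * 0.6180 * 1.6478e+12 = 14204.2634 W

14204.2634 W


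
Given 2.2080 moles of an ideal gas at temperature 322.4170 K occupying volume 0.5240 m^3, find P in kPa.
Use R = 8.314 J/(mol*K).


P = nRT/V = 2.2080 * 8.314 * 322.4170 / 0.5240
= 5918.7095 / 0.5240 = 11295.2471 Pa = 11.2952 kPa

11.2952 kPa


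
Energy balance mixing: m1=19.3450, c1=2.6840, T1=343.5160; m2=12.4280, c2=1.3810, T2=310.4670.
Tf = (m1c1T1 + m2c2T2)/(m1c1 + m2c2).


num = 23164.5971
den = 69.0850
Tf = 335.3055 K

335.3055 K


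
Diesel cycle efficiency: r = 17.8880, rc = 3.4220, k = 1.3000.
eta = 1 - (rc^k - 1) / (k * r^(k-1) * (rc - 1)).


r^(k-1) = 2.3756
rc^k = 4.9495
eta = 0.4720 = 47.1969%

47.1969%


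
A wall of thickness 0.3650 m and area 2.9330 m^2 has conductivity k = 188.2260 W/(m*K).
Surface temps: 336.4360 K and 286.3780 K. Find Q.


dT = 50.0580 K
Q = 188.2260 * 2.9330 * 50.0580 / 0.3650 = 75713.3227 W

75713.3227 W


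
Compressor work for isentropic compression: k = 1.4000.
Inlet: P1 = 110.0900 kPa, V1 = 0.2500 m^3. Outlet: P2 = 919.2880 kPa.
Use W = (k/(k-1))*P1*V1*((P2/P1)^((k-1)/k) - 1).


(k-1)/k = 0.2857
(P2/P1)^exp = 1.8338
W = 3.5000 * 110.0900 * 0.2500 * (1.8338 - 1) = 80.3156 kJ

80.3156 kJ


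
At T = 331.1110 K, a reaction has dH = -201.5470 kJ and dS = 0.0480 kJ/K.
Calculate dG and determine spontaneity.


T*dS = 331.1110 * 0.0480 = 15.8933 kJ
dG = -201.5470 - 15.8933 = -217.4403 kJ (spontaneous)

dG = -217.4403 kJ, spontaneous


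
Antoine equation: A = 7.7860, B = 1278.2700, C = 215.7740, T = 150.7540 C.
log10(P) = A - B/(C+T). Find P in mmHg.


C+T = 366.5280
B/(C+T) = 3.4875
log10(P) = 7.7860 - 3.4875 = 4.2985
P = 10^4.2985 = 19883.3784 mmHg

19883.3784 mmHg


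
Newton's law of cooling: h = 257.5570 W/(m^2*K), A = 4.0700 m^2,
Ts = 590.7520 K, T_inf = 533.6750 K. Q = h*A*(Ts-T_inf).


dT = 57.0770 K
Q = 257.5570 * 4.0700 * 57.0770 = 59831.3642 W

59831.3642 W


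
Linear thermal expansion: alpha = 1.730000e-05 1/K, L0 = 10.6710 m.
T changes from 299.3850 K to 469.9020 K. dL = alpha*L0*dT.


dT = 170.5170 K
dL = 1.730000e-05 * 10.6710 * 170.5170 = 0.031479 m
L_final = 10.702479 m

dL = 0.031479 m


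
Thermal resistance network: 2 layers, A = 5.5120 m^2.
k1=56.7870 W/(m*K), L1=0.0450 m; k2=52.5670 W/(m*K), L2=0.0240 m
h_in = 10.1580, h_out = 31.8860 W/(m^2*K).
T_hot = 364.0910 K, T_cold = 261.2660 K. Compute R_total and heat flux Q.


R_conv_in = 1/(10.1580*5.5120) = 0.0179
R_1 = 0.0450/(56.7870*5.5120) = 0.0001
R_2 = 0.0240/(52.5670*5.5120) = 8.2830e-05
R_conv_out = 1/(31.8860*5.5120) = 0.0057
R_total = 0.0238 K/W
Q = 102.8250 / 0.0238 = 4324.6737 W

R_total = 0.0238 K/W, Q = 4324.6737 W


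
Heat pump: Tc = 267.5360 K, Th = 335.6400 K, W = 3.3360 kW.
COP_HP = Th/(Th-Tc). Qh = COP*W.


COP = 335.6400 / 68.1040 = 4.9283
Qh = 4.9283 * 3.3360 = 16.4410 kW

COP = 4.9283, Qh = 16.4410 kW


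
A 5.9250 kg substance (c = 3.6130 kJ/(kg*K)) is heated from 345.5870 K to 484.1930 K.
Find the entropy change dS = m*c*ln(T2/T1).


T2/T1 = 1.4011
ln(T2/T1) = 0.3372
dS = 5.9250 * 3.6130 * 0.3372 = 7.2193 kJ/K

7.2193 kJ/K


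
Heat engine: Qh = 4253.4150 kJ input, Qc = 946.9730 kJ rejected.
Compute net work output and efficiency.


W = 4253.4150 - 946.9730 = 3306.4420 kJ
eta = 3306.4420 / 4253.4150 = 0.7774 = 77.7362%

W = 3306.4420 kJ, eta = 77.7362%


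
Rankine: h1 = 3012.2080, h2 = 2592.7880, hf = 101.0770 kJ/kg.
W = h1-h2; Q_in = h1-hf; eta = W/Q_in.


W = 419.4200 kJ/kg
Q_in = 2911.1310 kJ/kg
eta = 0.1441 = 14.4075%

eta = 14.4075%


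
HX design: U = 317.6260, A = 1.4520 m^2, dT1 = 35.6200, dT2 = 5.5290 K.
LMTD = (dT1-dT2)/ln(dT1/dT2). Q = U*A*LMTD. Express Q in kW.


LMTD = 16.1528 K
Q = 317.6260 * 1.4520 * 16.1528 = 7449.5436 W = 7.4495 kW

7.4495 kW


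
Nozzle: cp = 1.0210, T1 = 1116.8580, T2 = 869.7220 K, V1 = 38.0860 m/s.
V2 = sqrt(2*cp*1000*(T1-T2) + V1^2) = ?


dT = 247.1360 K
2*cp*1000*dT = 504651.7120
V1^2 = 1450.5434
V2 = sqrt(506102.2554) = 711.4086 m/s

711.4086 m/s


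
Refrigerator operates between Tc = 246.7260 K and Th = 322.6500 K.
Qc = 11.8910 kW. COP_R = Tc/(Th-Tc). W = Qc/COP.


COP = 246.7260 / 75.9240 = 3.2496
W = 11.8910 / 3.2496 = 3.6592 kW

COP = 3.2496, W = 3.6592 kW


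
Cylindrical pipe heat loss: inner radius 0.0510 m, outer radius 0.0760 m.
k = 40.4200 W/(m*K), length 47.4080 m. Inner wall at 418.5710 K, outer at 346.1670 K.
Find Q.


dT = 72.4040 K
ln(ro/ri) = 0.3989
Q = 2*pi*40.4200*47.4080*72.4040 / 0.3989 = 2185334.6090 W

2185334.6090 W


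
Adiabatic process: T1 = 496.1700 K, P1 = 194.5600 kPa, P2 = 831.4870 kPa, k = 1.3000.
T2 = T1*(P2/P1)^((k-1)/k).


(k-1)/k = 0.2308
(P2/P1)^exp = 1.3982
T2 = 496.1700 * 1.3982 = 693.7455 K

693.7455 K


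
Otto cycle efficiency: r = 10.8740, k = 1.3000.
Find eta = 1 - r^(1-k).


r^(k-1) = 2.0461
eta = 1 - 1/2.0461 = 0.5113 = 51.1254%

51.1254%


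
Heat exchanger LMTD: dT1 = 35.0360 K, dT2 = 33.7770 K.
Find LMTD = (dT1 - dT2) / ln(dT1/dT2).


dT1/dT2 = 1.0373
ln(dT1/dT2) = 0.0366
LMTD = 1.2590 / 0.0366 = 34.4027 K

34.4027 K


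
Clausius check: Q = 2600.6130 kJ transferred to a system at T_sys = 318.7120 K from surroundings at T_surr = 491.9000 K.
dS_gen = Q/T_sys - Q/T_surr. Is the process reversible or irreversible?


dS_sys = 2600.6130/318.7120 = 8.1598 kJ/K
dS_surr = -2600.6130/491.9000 = -5.2869 kJ/K
dS_gen = 8.1598 - 5.2869 = 2.8729 kJ/K (irreversible)

dS_gen = 2.8729 kJ/K, irreversible


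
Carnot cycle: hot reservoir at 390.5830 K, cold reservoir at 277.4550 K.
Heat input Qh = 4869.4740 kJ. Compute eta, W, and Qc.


eta = 1 - 277.4550/390.5830 = 0.2896
W = 0.2896 * 4869.4740 = 1410.3887 kJ
Qc = 4869.4740 - 1410.3887 = 3459.0853 kJ

eta = 28.9639%, W = 1410.3887 kJ, Qc = 3459.0853 kJ


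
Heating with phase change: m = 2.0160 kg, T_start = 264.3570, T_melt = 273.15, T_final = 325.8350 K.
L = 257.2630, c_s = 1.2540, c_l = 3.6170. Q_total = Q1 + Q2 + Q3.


Q1 (sensible, solid) = 2.0160 * 1.2540 * 8.7930 = 22.2293 kJ
Q2 (latent) = 2.0160 * 257.2630 = 518.6422 kJ
Q3 (sensible, liquid) = 2.0160 * 3.6170 * 52.6850 = 384.1723 kJ
Q_total = 925.0438 kJ

925.0438 kJ


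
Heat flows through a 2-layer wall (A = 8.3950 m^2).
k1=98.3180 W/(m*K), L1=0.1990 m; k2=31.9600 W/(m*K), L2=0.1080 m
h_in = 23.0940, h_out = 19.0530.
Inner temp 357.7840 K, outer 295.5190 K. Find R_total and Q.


R_conv_in = 1/(23.0940*8.3950) = 0.0052
R_1 = 0.1990/(98.3180*8.3950) = 0.0002
R_2 = 0.1080/(31.9600*8.3950) = 0.0004
R_conv_out = 1/(19.0530*8.3950) = 0.0063
R_total = 0.0121 K/W
Q = 62.2650 / 0.0121 = 5165.6889 W

R_total = 0.0121 K/W, Q = 5165.6889 W


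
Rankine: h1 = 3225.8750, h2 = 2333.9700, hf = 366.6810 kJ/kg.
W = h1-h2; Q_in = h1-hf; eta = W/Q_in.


W = 891.9050 kJ/kg
Q_in = 2859.1940 kJ/kg
eta = 0.3119 = 31.1943%

eta = 31.1943%


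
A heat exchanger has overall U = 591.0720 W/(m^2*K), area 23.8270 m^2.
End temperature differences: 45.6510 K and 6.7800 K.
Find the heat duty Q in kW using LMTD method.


LMTD = 20.3828 K
Q = 591.0720 * 23.8270 * 20.3828 = 287060.7050 W = 287.0607 kW

287.0607 kW


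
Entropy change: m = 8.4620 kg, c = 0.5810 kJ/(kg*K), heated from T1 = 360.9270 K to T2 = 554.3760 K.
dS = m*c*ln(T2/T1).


T2/T1 = 1.5360
ln(T2/T1) = 0.4292
dS = 8.4620 * 0.5810 * 0.4292 = 2.1100 kJ/K

2.1100 kJ/K


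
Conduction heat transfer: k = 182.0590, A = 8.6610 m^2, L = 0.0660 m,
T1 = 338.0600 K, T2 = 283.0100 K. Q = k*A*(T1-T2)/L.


dT = 55.0500 K
Q = 182.0590 * 8.6610 * 55.0500 / 0.0660 = 1315205.3878 W

1315205.3878 W


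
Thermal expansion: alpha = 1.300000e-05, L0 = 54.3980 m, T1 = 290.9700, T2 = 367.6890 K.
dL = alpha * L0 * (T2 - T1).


dT = 76.7190 K
dL = 1.300000e-05 * 54.3980 * 76.7190 = 0.054254 m
L_final = 54.452254 m

dL = 0.054254 m


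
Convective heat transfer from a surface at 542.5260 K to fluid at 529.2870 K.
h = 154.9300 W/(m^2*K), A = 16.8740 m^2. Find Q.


dT = 13.2390 K
Q = 154.9300 * 16.8740 * 13.2390 = 34610.5697 W

34610.5697 W


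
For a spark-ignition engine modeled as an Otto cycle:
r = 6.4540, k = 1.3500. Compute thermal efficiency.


r^(k-1) = 1.9206
eta = 1 - 1/1.9206 = 0.4793 = 47.9333%

47.9333%


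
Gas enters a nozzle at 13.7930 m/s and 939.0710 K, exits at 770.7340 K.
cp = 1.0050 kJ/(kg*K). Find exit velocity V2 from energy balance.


dT = 168.3370 K
2*cp*1000*dT = 338357.3700
V1^2 = 190.2468
V2 = sqrt(338547.6168) = 581.8484 m/s

581.8484 m/s


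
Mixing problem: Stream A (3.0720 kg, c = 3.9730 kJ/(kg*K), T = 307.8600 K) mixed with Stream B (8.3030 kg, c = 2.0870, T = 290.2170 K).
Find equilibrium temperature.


num = 8786.4335
den = 29.5334
Tf = 297.5082 K

297.5082 K


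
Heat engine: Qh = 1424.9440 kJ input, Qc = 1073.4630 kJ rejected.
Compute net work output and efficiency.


W = 1424.9440 - 1073.4630 = 351.4810 kJ
eta = 351.4810 / 1424.9440 = 0.2467 = 24.6663%

W = 351.4810 kJ, eta = 24.6663%


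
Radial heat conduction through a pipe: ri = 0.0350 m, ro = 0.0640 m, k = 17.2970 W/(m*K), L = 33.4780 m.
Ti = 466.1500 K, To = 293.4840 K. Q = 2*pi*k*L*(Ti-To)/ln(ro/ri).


dT = 172.6660 K
ln(ro/ri) = 0.6035
Q = 2*pi*17.2970*33.4780*172.6660 / 0.6035 = 1040913.1873 W

1040913.1873 W


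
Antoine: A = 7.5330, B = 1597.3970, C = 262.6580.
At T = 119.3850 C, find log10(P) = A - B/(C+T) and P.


C+T = 382.0430
B/(C+T) = 4.1812
log10(P) = 7.5330 - 4.1812 = 3.3518
P = 10^3.3518 = 2248.0353 mmHg

2248.0353 mmHg


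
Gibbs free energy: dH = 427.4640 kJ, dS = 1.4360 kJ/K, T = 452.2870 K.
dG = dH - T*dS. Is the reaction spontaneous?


T*dS = 452.2870 * 1.4360 = 649.4841 kJ
dG = 427.4640 - 649.4841 = -222.0201 kJ (spontaneous)

dG = -222.0201 kJ, spontaneous


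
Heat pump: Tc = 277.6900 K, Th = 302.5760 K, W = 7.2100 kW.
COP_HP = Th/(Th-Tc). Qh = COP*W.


COP = 302.5760 / 24.8860 = 12.1585
Qh = 12.1585 * 7.2100 = 87.6627 kW

COP = 12.1585, Qh = 87.6627 kW


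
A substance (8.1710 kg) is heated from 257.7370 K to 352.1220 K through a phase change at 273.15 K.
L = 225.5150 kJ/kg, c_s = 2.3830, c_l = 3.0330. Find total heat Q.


Q1 (sensible, solid) = 8.1710 * 2.3830 * 15.4130 = 300.1141 kJ
Q2 (latent) = 8.1710 * 225.5150 = 1842.6831 kJ
Q3 (sensible, liquid) = 8.1710 * 3.0330 * 78.9720 = 1957.1349 kJ
Q_total = 4099.9321 kJ

4099.9321 kJ


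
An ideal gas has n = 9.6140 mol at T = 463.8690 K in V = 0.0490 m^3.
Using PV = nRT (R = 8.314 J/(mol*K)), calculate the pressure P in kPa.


P = nRT/V = 9.6140 * 8.314 * 463.8690 / 0.0490
= 37077.4184 / 0.0490 = 756682.0084 Pa = 756.6820 kPa

756.6820 kPa


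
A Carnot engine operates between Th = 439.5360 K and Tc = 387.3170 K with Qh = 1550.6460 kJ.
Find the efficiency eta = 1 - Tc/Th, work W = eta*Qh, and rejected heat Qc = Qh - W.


eta = 1 - 387.3170/439.5360 = 0.1188
W = 0.1188 * 1550.6460 = 184.2242 kJ
Qc = 1550.6460 - 184.2242 = 1366.4218 kJ

eta = 11.8805%, W = 184.2242 kJ, Qc = 1366.4218 kJ


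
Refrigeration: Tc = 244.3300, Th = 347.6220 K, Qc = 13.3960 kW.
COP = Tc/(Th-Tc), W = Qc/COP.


COP = 244.3300 / 103.2920 = 2.3654
W = 13.3960 / 2.3654 = 5.6632 kW

COP = 2.3654, W = 5.6632 kW


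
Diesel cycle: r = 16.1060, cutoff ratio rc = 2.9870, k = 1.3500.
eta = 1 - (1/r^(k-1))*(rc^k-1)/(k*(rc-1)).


r^(k-1) = 2.6451
rc^k = 4.3809
eta = 0.5235 = 52.3503%

52.3503%


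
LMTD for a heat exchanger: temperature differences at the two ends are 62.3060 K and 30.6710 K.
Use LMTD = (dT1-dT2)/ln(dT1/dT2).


dT1/dT2 = 2.0314
ln(dT1/dT2) = 0.7087
LMTD = 31.6350 / 0.7087 = 44.6355 K

44.6355 K


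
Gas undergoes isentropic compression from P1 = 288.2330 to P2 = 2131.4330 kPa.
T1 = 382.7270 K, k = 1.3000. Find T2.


(k-1)/k = 0.2308
(P2/P1)^exp = 1.5868
T2 = 382.7270 * 1.5868 = 607.3107 K

607.3107 K


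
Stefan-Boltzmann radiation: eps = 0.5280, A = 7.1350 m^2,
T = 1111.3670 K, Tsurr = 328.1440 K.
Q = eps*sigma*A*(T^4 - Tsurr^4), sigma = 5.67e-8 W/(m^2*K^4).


T^4 = 1.5256e+12
Tsurr^4 = 1.1595e+10
Q = 0.5280 * 5.67e-8 * 7.1350 * 1.5140e+12 = 323390.7498 W

323390.7498 W


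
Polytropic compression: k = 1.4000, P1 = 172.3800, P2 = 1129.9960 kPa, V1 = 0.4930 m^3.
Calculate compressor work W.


(k-1)/k = 0.2857
(P2/P1)^exp = 1.7112
W = 3.5000 * 172.3800 * 0.4930 * (1.7112 - 1) = 211.5530 kJ

211.5530 kJ


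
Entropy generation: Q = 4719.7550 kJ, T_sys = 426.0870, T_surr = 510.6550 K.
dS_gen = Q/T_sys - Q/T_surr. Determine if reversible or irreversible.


dS_sys = 4719.7550/426.0870 = 11.0770 kJ/K
dS_surr = -4719.7550/510.6550 = -9.2426 kJ/K
dS_gen = 11.0770 - 9.2426 = 1.8344 kJ/K (irreversible)

dS_gen = 1.8344 kJ/K, irreversible


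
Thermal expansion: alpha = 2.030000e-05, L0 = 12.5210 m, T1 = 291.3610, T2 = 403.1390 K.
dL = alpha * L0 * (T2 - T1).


dT = 111.7780 K
dL = 2.030000e-05 * 12.5210 * 111.7780 = 0.028411 m
L_final = 12.549411 m

dL = 0.028411 m


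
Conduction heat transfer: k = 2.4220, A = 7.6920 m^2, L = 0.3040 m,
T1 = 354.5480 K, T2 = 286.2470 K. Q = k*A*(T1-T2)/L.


dT = 68.3010 K
Q = 2.4220 * 7.6920 * 68.3010 / 0.3040 = 4185.6884 W

4185.6884 W


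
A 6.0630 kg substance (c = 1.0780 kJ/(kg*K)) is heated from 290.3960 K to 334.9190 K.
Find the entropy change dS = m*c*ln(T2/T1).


T2/T1 = 1.1533
ln(T2/T1) = 0.1426
dS = 6.0630 * 1.0780 * 0.1426 = 0.9323 kJ/K

0.9323 kJ/K


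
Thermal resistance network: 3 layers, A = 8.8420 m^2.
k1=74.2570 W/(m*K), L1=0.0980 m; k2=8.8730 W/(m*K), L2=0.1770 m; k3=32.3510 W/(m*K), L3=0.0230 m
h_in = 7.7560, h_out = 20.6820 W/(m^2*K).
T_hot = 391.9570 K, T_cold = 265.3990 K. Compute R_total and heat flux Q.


R_conv_in = 1/(7.7560*8.8420) = 0.0146
R_1 = 0.0980/(74.2570*8.8420) = 0.0001
R_2 = 0.1770/(8.8730*8.8420) = 0.0023
R_3 = 0.0230/(32.3510*8.8420) = 8.0406e-05
R_conv_out = 1/(20.6820*8.8420) = 0.0055
R_total = 0.0225 K/W
Q = 126.5580 / 0.0225 = 5615.8372 W

R_total = 0.0225 K/W, Q = 5615.8372 W


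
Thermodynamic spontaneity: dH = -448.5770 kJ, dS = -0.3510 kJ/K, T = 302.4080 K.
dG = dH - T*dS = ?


T*dS = 302.4080 * -0.3510 = -106.1452 kJ
dG = -448.5770 + 106.1452 = -342.4318 kJ (spontaneous)

dG = -342.4318 kJ, spontaneous


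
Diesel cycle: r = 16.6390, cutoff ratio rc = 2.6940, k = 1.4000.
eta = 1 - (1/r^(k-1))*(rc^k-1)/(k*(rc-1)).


r^(k-1) = 3.0793
rc^k = 4.0046
eta = 0.5886 = 58.8575%

58.8575%


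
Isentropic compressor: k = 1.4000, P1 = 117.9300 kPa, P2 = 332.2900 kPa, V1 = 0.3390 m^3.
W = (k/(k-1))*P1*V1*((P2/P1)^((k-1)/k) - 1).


(k-1)/k = 0.2857
(P2/P1)^exp = 1.3444
W = 3.5000 * 117.9300 * 0.3390 * (1.3444 - 1) = 48.1952 kJ

48.1952 kJ


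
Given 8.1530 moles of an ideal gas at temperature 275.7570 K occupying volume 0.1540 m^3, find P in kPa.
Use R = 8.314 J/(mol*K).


P = nRT/V = 8.1530 * 8.314 * 275.7570 / 0.1540
= 18691.9241 / 0.1540 = 121376.1303 Pa = 121.3761 kPa

121.3761 kPa


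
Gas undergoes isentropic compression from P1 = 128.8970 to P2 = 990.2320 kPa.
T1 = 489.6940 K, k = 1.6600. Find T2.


(k-1)/k = 0.3976
(P2/P1)^exp = 2.2494
T2 = 489.6940 * 2.2494 = 1101.5107 K

1101.5107 K


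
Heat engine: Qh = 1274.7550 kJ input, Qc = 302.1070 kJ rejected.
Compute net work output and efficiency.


W = 1274.7550 - 302.1070 = 972.6480 kJ
eta = 972.6480 / 1274.7550 = 0.7630 = 76.3008%

W = 972.6480 kJ, eta = 76.3008%


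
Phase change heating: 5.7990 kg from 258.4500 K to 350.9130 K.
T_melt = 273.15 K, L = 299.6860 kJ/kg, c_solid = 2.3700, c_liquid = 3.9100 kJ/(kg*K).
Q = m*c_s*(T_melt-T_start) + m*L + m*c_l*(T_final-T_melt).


Q1 (sensible, solid) = 5.7990 * 2.3700 * 14.7000 = 202.0314 kJ
Q2 (latent) = 5.7990 * 299.6860 = 1737.8791 kJ
Q3 (sensible, liquid) = 5.7990 * 3.9100 * 77.7630 = 1763.2053 kJ
Q_total = 3703.1157 kJ

3703.1157 kJ


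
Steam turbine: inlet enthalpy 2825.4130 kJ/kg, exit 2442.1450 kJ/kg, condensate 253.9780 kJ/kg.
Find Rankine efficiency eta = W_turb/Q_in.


W = 383.2680 kJ/kg
Q_in = 2571.4350 kJ/kg
eta = 0.1490 = 14.9048%

eta = 14.9048%


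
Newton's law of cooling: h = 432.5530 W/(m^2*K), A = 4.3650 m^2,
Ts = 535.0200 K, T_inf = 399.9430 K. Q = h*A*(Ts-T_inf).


dT = 135.0770 K
Q = 432.5530 * 4.3650 * 135.0770 = 255038.0523 W

255038.0523 W


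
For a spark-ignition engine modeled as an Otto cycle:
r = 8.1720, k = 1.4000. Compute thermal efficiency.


r^(k-1) = 2.3170
eta = 1 - 1/2.3170 = 0.5684 = 56.8413%

56.8413%


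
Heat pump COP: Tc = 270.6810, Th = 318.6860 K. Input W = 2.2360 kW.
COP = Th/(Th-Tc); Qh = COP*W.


COP = 318.6860 / 48.0050 = 6.6386
Qh = 6.6386 * 2.2360 = 14.8439 kW

COP = 6.6386, Qh = 14.8439 kW


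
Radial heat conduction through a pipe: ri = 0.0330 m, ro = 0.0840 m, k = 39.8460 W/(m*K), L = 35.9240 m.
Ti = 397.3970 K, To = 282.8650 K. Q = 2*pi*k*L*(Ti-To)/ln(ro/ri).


dT = 114.5320 K
ln(ro/ri) = 0.9343
Q = 2*pi*39.8460*35.9240*114.5320 / 0.9343 = 1102517.4923 W

1102517.4923 W


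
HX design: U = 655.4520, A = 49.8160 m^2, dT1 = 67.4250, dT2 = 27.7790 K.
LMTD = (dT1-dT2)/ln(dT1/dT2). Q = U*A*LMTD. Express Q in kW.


LMTD = 44.7101 K
Q = 655.4520 * 49.8160 * 44.7101 = 1459872.7844 W = 1459.8728 kW

1459.8728 kW


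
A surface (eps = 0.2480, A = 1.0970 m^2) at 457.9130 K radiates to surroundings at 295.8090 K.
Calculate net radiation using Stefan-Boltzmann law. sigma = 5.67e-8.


T^4 = 4.3968e+10
Tsurr^4 = 7.6568e+09
Q = 0.2480 * 5.67e-8 * 1.0970 * 3.6311e+10 = 560.1141 W

560.1141 W


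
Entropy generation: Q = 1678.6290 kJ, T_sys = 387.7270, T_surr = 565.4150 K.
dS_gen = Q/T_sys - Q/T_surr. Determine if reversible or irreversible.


dS_sys = 1678.6290/387.7270 = 4.3294 kJ/K
dS_surr = -1678.6290/565.4150 = -2.9688 kJ/K
dS_gen = 4.3294 - 2.9688 = 1.3606 kJ/K (irreversible)

dS_gen = 1.3606 kJ/K, irreversible


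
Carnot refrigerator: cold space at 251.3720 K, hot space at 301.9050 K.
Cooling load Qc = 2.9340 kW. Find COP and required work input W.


COP = 251.3720 / 50.5330 = 4.9744
W = 2.9340 / 4.9744 = 0.5898 kW

COP = 4.9744, W = 0.5898 kW


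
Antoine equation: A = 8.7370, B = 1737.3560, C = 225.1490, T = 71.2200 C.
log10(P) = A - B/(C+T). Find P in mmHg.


C+T = 296.3690
B/(C+T) = 5.8621
log10(P) = 8.7370 - 5.8621 = 2.8749
P = 10^2.8749 = 749.6558 mmHg

749.6558 mmHg


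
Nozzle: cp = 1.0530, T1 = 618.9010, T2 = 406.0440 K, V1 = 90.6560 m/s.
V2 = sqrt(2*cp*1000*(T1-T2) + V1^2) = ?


dT = 212.8570 K
2*cp*1000*dT = 448276.8420
V1^2 = 8218.5103
V2 = sqrt(456495.3523) = 675.6444 m/s

675.6444 m/s


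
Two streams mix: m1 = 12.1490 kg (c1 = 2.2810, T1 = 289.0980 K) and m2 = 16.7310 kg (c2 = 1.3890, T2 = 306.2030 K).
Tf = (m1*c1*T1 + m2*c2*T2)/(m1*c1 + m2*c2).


num = 15127.4073
den = 50.9512
Tf = 296.8998 K

296.8998 K


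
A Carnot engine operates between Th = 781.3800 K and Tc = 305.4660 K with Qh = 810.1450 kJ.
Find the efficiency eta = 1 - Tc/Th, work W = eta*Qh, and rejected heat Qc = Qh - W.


eta = 1 - 305.4660/781.3800 = 0.6091
W = 0.6091 * 810.1450 = 493.4339 kJ
Qc = 810.1450 - 493.4339 = 316.7111 kJ

eta = 60.9069%, W = 493.4339 kJ, Qc = 316.7111 kJ


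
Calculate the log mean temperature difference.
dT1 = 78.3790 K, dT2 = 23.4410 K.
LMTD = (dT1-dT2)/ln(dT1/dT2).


dT1/dT2 = 3.3437
ln(dT1/dT2) = 1.2071
LMTD = 54.9380 / 1.2071 = 45.5135 K

45.5135 K


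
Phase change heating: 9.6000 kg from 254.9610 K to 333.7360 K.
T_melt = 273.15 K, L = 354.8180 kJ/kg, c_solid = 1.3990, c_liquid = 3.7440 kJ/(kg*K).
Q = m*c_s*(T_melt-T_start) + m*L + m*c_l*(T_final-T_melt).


Q1 (sensible, solid) = 9.6000 * 1.3990 * 18.1890 = 244.2855 kJ
Q2 (latent) = 9.6000 * 354.8180 = 3406.2528 kJ
Q3 (sensible, liquid) = 9.6000 * 3.7440 * 60.5860 = 2177.6062 kJ
Q_total = 5828.1446 kJ

5828.1446 kJ


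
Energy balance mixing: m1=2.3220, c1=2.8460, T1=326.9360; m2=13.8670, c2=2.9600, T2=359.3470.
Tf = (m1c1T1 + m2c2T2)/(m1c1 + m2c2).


num = 16910.3997
den = 47.6547
Tf = 354.8525 K

354.8525 K


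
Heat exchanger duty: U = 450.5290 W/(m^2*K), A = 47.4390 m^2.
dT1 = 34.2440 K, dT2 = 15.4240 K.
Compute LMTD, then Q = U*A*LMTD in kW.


LMTD = 23.5962 K
Q = 450.5290 * 47.4390 * 23.5962 = 504312.8466 W = 504.3128 kW

504.3128 kW


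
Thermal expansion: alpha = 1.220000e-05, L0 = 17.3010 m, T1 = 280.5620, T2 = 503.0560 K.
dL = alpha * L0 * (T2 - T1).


dT = 222.4940 K
dL = 1.220000e-05 * 17.3010 * 222.4940 = 0.046962 m
L_final = 17.347962 m

dL = 0.046962 m


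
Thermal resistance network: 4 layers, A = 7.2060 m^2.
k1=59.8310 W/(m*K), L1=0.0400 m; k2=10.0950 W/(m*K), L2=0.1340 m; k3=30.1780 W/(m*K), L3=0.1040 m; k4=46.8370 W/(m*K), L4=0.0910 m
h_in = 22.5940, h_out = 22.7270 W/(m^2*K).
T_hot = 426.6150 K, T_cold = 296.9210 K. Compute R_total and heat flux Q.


R_conv_in = 1/(22.5940*7.2060) = 0.0061
R_1 = 0.0400/(59.8310*7.2060) = 9.2777e-05
R_2 = 0.1340/(10.0950*7.2060) = 0.0018
R_3 = 0.1040/(30.1780*7.2060) = 0.0005
R_4 = 0.0910/(46.8370*7.2060) = 0.0003
R_conv_out = 1/(22.7270*7.2060) = 0.0061
R_total = 0.0149 K/W
Q = 129.6940 / 0.0149 = 8686.3157 W

R_total = 0.0149 K/W, Q = 8686.3157 W


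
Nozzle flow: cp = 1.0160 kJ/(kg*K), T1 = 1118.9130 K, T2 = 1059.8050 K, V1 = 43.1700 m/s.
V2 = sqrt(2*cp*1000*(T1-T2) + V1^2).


dT = 59.1080 K
2*cp*1000*dT = 120107.4560
V1^2 = 1863.6489
V2 = sqrt(121971.1049) = 349.2436 m/s

349.2436 m/s


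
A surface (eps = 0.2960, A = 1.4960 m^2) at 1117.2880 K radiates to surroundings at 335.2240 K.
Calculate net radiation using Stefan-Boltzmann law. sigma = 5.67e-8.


T^4 = 1.5583e+12
Tsurr^4 = 1.2628e+10
Q = 0.2960 * 5.67e-8 * 1.4960 * 1.5457e+12 = 38809.0668 W

38809.0668 W


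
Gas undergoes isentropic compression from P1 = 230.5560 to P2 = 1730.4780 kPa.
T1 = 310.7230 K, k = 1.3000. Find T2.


(k-1)/k = 0.2308
(P2/P1)^exp = 1.5923
T2 = 310.7230 * 1.5923 = 494.7507 K

494.7507 K


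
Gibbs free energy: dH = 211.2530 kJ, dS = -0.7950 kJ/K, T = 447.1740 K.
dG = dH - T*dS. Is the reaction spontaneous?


T*dS = 447.1740 * -0.7950 = -355.5033 kJ
dG = 211.2530 + 355.5033 = 566.7563 kJ (non-spontaneous)

dG = 566.7563 kJ, non-spontaneous


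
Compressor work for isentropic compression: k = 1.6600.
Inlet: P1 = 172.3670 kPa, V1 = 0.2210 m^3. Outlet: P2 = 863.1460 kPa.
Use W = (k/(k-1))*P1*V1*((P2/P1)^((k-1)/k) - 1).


(k-1)/k = 0.3976
(P2/P1)^exp = 1.8974
W = 2.5152 * 172.3670 * 0.2210 * (1.8974 - 1) = 85.9829 kJ

85.9829 kJ


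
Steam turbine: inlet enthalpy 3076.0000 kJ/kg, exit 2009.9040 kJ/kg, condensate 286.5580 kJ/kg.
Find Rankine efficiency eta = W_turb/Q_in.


W = 1066.0960 kJ/kg
Q_in = 2789.4420 kJ/kg
eta = 0.3822 = 38.2190%

eta = 38.2190%


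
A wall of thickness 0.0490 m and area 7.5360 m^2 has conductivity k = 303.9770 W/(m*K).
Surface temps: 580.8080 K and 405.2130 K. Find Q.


dT = 175.5950 K
Q = 303.9770 * 7.5360 * 175.5950 / 0.0490 = 8209140.3296 W

8209140.3296 W


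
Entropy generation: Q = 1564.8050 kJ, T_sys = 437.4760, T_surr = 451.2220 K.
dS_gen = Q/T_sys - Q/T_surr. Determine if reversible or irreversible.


dS_sys = 1564.8050/437.4760 = 3.5769 kJ/K
dS_surr = -1564.8050/451.2220 = -3.4679 kJ/K
dS_gen = 3.5769 - 3.4679 = 0.1090 kJ/K (irreversible)

dS_gen = 0.1090 kJ/K, irreversible


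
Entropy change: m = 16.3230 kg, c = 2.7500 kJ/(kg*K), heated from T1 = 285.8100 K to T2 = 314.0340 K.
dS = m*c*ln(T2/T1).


T2/T1 = 1.0988
ln(T2/T1) = 0.0942
dS = 16.3230 * 2.7500 * 0.0942 = 4.2273 kJ/K

4.2273 kJ/K


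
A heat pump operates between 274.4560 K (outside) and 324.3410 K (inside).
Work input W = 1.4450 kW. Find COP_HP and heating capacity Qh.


COP = 324.3410 / 49.8850 = 6.5018
Qh = 6.5018 * 1.4450 = 9.3951 kW

COP = 6.5018, Qh = 9.3951 kW


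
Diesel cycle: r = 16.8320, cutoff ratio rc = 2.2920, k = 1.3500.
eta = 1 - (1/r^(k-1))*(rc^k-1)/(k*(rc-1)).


r^(k-1) = 2.6863
rc^k = 3.0640
eta = 0.5595 = 55.9478%

55.9478%


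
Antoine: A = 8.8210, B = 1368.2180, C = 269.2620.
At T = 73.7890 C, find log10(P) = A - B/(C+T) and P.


C+T = 343.0510
B/(C+T) = 3.9884
log10(P) = 8.8210 - 3.9884 = 4.8326
P = 10^4.8326 = 68017.2805 mmHg

68017.2805 mmHg


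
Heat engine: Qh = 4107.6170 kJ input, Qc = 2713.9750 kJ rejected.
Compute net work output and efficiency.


W = 4107.6170 - 2713.9750 = 1393.6420 kJ
eta = 1393.6420 / 4107.6170 = 0.3393 = 33.9282%

W = 1393.6420 kJ, eta = 33.9282%


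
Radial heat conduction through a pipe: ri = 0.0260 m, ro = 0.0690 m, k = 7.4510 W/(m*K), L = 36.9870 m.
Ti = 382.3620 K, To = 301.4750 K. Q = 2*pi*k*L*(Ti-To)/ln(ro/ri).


dT = 80.8870 K
ln(ro/ri) = 0.9760
Q = 2*pi*7.4510*36.9870*80.8870 / 0.9760 = 143505.3244 W

143505.3244 W


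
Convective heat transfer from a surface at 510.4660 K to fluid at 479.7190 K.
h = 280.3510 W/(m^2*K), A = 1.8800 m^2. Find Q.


dT = 30.7470 K
Q = 280.3510 * 1.8800 * 30.7470 = 16205.5101 W

16205.5101 W


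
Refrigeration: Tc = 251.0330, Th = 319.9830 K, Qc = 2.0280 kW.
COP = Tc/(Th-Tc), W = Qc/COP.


COP = 251.0330 / 68.9500 = 3.6408
W = 2.0280 / 3.6408 = 0.5570 kW

COP = 3.6408, W = 0.5570 kW


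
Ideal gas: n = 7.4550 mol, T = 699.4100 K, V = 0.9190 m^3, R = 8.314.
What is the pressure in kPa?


P = nRT/V = 7.4550 * 8.314 * 699.4100 / 0.9190
= 43350.0403 / 0.9190 = 47170.8817 Pa = 47.1709 kPa

47.1709 kPa


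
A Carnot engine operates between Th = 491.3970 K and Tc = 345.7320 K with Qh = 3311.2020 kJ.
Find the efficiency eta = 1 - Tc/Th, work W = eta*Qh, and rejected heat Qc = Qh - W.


eta = 1 - 345.7320/491.3970 = 0.2964
W = 0.2964 * 3311.2020 = 981.5409 kJ
Qc = 3311.2020 - 981.5409 = 2329.6611 kJ

eta = 29.6430%, W = 981.5409 kJ, Qc = 2329.6611 kJ


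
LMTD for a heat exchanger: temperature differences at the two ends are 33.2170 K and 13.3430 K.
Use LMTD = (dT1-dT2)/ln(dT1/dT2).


dT1/dT2 = 2.4895
ln(dT1/dT2) = 0.9121
LMTD = 19.8740 / 0.9121 = 21.7900 K

21.7900 K


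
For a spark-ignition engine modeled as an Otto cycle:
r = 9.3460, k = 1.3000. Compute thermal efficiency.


r^(k-1) = 1.9552
eta = 1 - 1/1.9552 = 0.4885 = 48.8539%

48.8539%


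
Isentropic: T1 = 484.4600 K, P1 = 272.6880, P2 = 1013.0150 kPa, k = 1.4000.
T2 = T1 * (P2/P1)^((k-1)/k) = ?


(k-1)/k = 0.2857
(P2/P1)^exp = 1.4549
T2 = 484.4600 * 1.4549 = 704.8565 K

704.8565 K


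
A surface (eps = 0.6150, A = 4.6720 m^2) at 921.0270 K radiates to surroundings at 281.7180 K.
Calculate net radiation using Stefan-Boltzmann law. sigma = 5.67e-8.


T^4 = 7.1960e+11
Tsurr^4 = 6.2988e+09
Q = 0.6150 * 5.67e-8 * 4.6720 * 7.1330e+11 = 116206.9856 W

116206.9856 W


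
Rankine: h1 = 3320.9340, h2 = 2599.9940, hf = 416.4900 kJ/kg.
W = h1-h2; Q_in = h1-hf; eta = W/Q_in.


W = 720.9400 kJ/kg
Q_in = 2904.4440 kJ/kg
eta = 0.2482 = 24.8220%

eta = 24.8220%


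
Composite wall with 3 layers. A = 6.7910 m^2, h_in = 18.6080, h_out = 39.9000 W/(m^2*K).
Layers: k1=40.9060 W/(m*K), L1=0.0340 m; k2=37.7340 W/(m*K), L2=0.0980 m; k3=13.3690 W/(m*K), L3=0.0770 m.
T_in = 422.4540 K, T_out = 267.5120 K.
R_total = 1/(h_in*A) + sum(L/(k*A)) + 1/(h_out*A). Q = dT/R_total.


R_conv_in = 1/(18.6080*6.7910) = 0.0079
R_1 = 0.0340/(40.9060*6.7910) = 0.0001
R_2 = 0.0980/(37.7340*6.7910) = 0.0004
R_3 = 0.0770/(13.3690*6.7910) = 0.0008
R_conv_out = 1/(39.9000*6.7910) = 0.0037
R_total = 0.0130 K/W
Q = 154.9420 / 0.0130 = 11958.1842 W

R_total = 0.0130 K/W, Q = 11958.1842 W


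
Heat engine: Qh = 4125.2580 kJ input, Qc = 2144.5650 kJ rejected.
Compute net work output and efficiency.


W = 4125.2580 - 2144.5650 = 1980.6930 kJ
eta = 1980.6930 / 4125.2580 = 0.4801 = 48.0138%

W = 1980.6930 kJ, eta = 48.0138%


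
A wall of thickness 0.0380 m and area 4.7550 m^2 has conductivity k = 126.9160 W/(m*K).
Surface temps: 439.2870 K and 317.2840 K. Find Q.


dT = 122.0030 K
Q = 126.9160 * 4.7550 * 122.0030 / 0.0380 = 1937553.9794 W

1937553.9794 W


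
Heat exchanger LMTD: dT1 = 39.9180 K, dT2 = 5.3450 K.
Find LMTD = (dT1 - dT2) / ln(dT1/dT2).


dT1/dT2 = 7.4683
ln(dT1/dT2) = 2.0107
LMTD = 34.5730 / 2.0107 = 17.1948 K

17.1948 K


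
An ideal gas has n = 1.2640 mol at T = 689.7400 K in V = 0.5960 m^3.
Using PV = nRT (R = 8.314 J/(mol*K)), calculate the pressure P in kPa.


P = nRT/V = 1.2640 * 8.314 * 689.7400 / 0.5960
= 7248.4059 / 0.5960 = 12161.7549 Pa = 12.1618 kPa

12.1618 kPa


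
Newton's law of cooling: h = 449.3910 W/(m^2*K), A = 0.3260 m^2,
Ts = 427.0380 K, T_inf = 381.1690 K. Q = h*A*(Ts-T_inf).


dT = 45.8690 K
Q = 449.3910 * 0.3260 * 45.8690 = 6719.8757 W

6719.8757 W


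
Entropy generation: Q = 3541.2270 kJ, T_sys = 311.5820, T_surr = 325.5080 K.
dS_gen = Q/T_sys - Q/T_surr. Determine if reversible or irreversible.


dS_sys = 3541.2270/311.5820 = 11.3653 kJ/K
dS_surr = -3541.2270/325.5080 = -10.8791 kJ/K
dS_gen = 11.3653 - 10.8791 = 0.4862 kJ/K (irreversible)

dS_gen = 0.4862 kJ/K, irreversible


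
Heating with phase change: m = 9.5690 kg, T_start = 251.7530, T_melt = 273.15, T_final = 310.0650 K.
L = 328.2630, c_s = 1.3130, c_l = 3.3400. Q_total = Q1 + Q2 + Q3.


Q1 (sensible, solid) = 9.5690 * 1.3130 * 21.3970 = 268.8340 kJ
Q2 (latent) = 9.5690 * 328.2630 = 3141.1486 kJ
Q3 (sensible, liquid) = 9.5690 * 3.3400 * 36.9150 = 1179.8204 kJ
Q_total = 4589.8030 kJ

4589.8030 kJ


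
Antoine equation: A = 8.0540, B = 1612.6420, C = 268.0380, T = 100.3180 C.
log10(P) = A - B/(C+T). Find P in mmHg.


C+T = 368.3560
B/(C+T) = 4.3779
log10(P) = 8.0540 - 4.3779 = 3.6761
P = 10^3.6761 = 4743.0296 mmHg

4743.0296 mmHg


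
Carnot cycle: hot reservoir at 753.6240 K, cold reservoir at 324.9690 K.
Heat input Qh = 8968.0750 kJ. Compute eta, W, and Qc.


eta = 1 - 324.9690/753.6240 = 0.5688
W = 0.5688 * 8968.0750 = 5100.9657 kJ
Qc = 8968.0750 - 5100.9657 = 3867.1093 kJ

eta = 56.8792%, W = 5100.9657 kJ, Qc = 3867.1093 kJ


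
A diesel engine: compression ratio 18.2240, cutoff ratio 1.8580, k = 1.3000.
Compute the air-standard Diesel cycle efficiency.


r^(k-1) = 2.3889
rc^k = 2.2375
eta = 0.5356 = 53.5576%

53.5576%
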